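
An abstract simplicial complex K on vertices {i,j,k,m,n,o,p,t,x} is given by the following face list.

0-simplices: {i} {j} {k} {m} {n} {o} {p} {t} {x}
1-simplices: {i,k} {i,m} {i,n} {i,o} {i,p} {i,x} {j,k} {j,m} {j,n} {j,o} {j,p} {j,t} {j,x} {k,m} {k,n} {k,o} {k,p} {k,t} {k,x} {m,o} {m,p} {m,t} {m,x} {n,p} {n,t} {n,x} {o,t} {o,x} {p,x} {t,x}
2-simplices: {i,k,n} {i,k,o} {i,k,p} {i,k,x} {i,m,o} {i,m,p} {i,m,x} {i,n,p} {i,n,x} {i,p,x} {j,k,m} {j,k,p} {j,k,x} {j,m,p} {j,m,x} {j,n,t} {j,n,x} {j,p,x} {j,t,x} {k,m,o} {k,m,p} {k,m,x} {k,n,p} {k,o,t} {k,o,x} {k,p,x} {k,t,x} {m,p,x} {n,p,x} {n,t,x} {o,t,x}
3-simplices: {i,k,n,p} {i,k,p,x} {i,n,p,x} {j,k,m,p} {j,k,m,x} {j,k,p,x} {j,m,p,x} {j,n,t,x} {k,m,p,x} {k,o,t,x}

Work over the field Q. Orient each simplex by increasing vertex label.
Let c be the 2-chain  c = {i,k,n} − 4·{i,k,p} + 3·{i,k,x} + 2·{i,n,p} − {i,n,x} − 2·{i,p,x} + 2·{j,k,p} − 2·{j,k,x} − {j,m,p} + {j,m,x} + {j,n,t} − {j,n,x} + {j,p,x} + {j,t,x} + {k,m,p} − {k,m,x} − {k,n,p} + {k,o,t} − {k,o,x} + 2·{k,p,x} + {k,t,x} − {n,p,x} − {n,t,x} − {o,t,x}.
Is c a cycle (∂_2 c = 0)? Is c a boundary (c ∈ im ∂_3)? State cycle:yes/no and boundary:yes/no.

cycle:yes boundary:yes

n_0=9 n_1=30 n_2=31 n_3=10  [Q]
∂1: piv[ik,im,in,io,ip,ix,jk,jt] rk=8  ker:jm,jn,jo,jp,jx,km,kn,ko,kp,kt,kx,mo,mp,mt,mx,np,nt,nx,ot,ox,px,tx
∂2: piv[ikn,iko,ikp,ikx,imo,imp,imx,inp,inx,ipx,jkm,jkp,jkx,jmp,jnt,jnx,jtx,kot,kox,ktx] rk=20  ker:jmx,jpx,kmo,kmp,kmx,knp,kpx,mpx,npx,ntx,otx
∂3: piv[iknp,ikpx,inpx,jkmp,jkmx,jkpx,jmpx,jntx,kotx] rk=9  ker:kmpx
∂2c = 0
c vs im∂3: reduces to 0 ⇒ boundary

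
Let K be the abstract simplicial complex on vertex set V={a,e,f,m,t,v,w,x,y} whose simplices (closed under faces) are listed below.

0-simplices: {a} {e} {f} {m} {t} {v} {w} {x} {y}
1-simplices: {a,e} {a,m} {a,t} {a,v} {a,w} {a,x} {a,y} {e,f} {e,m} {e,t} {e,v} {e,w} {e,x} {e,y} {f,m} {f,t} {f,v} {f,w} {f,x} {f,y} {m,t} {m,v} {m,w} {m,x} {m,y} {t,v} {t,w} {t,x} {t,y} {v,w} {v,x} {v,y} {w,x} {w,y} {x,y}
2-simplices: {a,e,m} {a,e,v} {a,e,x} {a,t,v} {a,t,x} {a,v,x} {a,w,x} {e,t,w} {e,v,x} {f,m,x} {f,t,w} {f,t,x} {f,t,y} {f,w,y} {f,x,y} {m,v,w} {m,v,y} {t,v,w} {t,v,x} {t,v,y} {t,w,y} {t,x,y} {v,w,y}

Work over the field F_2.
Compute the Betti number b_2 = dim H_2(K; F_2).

n_0=9 n_1=35 n_2=23  [Z2]
∂1: piv[ae,am,at,av,aw,ax,ay,ef] rk=8  ker:em,et,ev,ew,ex,ey,fm,ft,fv,fw,fx,fy,mt,mv,mw,mx,my,tv,tw,tx,ty,vw,vx,vy,wx,wy,xy
∂2: piv[aem,aev,aex,atv,atx,avx,awx,etw,fmx,ftw,ftx,fty,fwy,fxy,mvw,mvy,tvw,tvy] rk=18  ker:evx,tvx,twy,txy,vwy
b_2=(23−18)−0=5

b_2=5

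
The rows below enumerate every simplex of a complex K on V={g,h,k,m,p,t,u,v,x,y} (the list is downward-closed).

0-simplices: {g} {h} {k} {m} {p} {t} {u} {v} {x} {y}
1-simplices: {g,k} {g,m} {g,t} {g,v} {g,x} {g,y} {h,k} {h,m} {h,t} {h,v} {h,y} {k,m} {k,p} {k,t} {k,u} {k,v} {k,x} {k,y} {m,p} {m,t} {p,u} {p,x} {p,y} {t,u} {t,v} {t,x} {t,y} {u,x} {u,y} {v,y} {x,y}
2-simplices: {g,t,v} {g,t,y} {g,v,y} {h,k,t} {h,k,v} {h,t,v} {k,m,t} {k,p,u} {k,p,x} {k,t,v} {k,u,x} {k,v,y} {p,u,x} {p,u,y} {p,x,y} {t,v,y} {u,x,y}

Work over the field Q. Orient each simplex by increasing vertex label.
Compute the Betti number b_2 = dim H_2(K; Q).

n_0=10 n_1=31 n_2=17  [Q]
∂1: piv[gk,gm,gt,gv,gx,gy,hk,kp,ku] rk=9  ker:hm,ht,hv,hy,km,kt,kv,kx,ky,mp,mt,pu,px,py,tu,tv,tx,ty,ux,uy,vy,xy
∂2: piv[gtv,gty,gvy,hkt,hkv,htv,kmt,kpu,kpx,kux,kvy,puy,pxy] rk=13  ker:ktv,pux,tvy,uxy
b_2=(17−13)−0=4

b_2=4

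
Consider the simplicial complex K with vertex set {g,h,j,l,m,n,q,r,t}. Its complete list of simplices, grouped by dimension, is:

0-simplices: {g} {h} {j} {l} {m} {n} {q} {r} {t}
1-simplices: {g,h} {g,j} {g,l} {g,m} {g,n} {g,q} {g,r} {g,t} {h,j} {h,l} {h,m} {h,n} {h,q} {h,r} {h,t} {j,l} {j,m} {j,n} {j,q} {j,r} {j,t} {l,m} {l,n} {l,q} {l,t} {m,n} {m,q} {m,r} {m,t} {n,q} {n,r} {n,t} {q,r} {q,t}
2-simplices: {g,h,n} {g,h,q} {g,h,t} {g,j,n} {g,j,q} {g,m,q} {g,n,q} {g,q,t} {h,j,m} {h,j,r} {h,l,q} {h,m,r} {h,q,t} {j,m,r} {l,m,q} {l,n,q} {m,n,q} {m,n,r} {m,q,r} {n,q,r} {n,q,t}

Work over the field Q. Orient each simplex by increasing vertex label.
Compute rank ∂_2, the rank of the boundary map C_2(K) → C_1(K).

rank∂_2=18

n_0=9 n_1=34 n_2=21  [Q]
∂1: piv[gh,gj,gl,gm,gn,gq,gr,gt] rk=8  ker:hj,hl,hm,hn,hq,hr,ht,jl,jm,jn,jq,jr,jt,lm,ln,lq,lt,mn,mq,mr,mt,nq,nr,nt,qr,qt
∂2: piv[ghn,ghq,ght,gjn,gjq,gmq,gnq,gqt,hjm,hjr,hlq,hmr,lmq,lnq,mnq,mnr,mqr,nqt] rk=18  ker:hqt,jmr,nqr
rk∂_2=18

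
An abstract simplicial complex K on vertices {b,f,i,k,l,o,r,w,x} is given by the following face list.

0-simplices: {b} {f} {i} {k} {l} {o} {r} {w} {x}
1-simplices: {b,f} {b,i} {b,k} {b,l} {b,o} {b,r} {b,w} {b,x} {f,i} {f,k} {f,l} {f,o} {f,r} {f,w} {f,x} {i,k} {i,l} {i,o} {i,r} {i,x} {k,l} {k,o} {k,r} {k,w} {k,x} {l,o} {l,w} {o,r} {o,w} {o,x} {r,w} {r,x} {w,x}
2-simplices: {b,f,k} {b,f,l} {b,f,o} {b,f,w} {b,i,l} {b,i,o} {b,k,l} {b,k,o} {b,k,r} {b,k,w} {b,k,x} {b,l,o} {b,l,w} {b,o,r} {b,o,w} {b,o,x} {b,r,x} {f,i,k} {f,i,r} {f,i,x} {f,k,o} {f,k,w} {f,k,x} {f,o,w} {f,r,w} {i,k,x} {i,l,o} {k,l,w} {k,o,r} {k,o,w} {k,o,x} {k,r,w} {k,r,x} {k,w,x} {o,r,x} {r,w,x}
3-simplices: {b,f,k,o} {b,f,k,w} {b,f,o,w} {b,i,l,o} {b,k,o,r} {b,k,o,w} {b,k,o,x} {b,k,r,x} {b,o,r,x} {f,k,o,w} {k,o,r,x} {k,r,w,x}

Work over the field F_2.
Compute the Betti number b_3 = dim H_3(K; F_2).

n_0=9 n_1=33 n_2=36 n_3=12  [Z2]
∂1: piv[bf,bi,bk,bl,bo,br,bw,bx] rk=8  ker:fi,fk,fl,fo,fr,fw,fx,ik,il,io,ir,ix,kl,ko,kr,kw,kx,lo,lw,or,ow,ox,rw,rx,wx
∂2: piv[bfk,bfl,bfo,bfw,bil,bio,bkl,bko,bkr,bkw,bkx,blo,blw,bor,bow,box,brx,fik,fir,fix,fkx,frw,krw,kwx] rk=24  ker:fko,fkw,fow,ikx,ilo,klw,kor,kow,kox,krx,orx,rwx
∂3: piv[bfko,bfkw,bfow,bilo,bkor,bkow,bkox,bkrx,borx,krwx] rk=10  ker:fkow,korx
b_3=(12−10)−0=2

b_3=2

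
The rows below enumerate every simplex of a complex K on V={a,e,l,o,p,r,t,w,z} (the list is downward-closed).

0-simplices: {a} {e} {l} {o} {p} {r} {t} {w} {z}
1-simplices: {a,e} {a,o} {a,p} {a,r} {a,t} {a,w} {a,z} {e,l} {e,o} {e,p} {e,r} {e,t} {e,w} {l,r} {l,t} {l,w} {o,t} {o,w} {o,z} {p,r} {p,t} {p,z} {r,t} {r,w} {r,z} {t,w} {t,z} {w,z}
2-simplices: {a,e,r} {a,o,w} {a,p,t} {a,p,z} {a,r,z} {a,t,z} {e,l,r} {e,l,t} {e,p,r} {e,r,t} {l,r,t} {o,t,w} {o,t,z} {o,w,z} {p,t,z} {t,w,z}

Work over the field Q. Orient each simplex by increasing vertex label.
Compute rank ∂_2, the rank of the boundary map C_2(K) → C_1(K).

rank∂_2=13

n_0=9 n_1=28 n_2=16  [Q]
∂1: piv[ae,ao,ap,ar,at,aw,az,el] rk=8  ker:eo,ep,er,et,ew,lr,lt,lw,ot,ow,oz,pr,pt,pz,rt,rw,rz,tw,tz,wz
∂2: piv[aer,aow,apt,apz,arz,atz,elr,elt,epr,ert,otw,otz,owz] rk=13  ker:lrt,ptz,twz
rk∂_2=13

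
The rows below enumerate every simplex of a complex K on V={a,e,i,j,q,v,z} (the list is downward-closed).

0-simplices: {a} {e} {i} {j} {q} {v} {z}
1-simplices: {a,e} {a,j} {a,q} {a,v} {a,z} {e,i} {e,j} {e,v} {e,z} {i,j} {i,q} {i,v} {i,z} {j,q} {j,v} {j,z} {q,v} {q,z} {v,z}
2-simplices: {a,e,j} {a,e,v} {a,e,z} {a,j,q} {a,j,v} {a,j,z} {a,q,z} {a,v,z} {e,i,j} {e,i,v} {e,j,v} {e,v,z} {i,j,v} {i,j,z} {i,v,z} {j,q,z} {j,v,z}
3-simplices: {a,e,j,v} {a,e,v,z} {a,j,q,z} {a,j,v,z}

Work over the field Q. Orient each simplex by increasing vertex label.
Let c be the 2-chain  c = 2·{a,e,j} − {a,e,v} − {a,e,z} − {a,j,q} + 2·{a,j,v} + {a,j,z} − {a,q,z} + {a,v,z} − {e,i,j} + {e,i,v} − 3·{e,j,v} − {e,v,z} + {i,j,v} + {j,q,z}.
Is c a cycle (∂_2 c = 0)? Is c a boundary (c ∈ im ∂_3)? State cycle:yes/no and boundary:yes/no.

n_0=7 n_1=19 n_2=17 n_3=4  [Q]
∂1: piv[ae,aj,aq,av,az,ei] rk=6  ker:ej,ev,ez,ij,iq,iv,iz,jq,jv,jz,qv,qz,vz
∂2: piv[aej,aev,aez,ajq,ajv,ajz,aqz,avz,eij,eiv,ijz] rk=11  ker:ejv,evz,ijv,ivz,jqz,jvz
∂3: piv[aejv,aevz,ajqz,ajvz] rk=4
∂2c = 0
c vs im∂3: residual ≠ 0 ⇒ not boundary

cycle:yes boundary:no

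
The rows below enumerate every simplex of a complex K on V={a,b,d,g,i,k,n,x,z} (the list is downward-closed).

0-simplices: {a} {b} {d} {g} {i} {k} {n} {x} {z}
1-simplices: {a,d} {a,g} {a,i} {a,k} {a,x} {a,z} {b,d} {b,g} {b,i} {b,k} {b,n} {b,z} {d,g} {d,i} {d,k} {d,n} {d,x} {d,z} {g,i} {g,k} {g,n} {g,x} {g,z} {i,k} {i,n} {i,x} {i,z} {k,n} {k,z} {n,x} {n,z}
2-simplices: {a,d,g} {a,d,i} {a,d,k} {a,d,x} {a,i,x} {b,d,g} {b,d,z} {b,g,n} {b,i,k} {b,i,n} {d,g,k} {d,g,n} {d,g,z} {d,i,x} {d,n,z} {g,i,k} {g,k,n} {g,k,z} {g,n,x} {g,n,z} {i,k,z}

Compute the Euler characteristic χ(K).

χ(K)=-1

n_0=9 n_1=31 n_2=21
χ=+9−31+21=-1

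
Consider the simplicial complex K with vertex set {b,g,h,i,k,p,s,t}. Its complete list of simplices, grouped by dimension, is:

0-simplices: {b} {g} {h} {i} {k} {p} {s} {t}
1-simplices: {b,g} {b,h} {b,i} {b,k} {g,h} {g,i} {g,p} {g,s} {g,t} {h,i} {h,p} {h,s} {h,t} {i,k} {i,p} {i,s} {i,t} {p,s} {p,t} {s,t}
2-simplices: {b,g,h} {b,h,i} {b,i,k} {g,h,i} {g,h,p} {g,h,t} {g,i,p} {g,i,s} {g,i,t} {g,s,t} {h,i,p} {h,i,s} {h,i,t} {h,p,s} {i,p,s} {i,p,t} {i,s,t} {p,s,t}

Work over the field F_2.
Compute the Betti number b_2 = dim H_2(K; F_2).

b_2=5

n_0=8 n_1=20 n_2=18  [Z2]
∂1: piv[bg,bh,bi,bk,gp,gs,gt] rk=7  ker:gh,gi,hi,hp,hs,ht,ik,ip,is,it,ps,pt,st
∂2: piv[bgh,bhi,bik,ghi,ghp,ght,gip,gis,git,gst,his,hps,ipt] rk=13  ker:hip,hit,ips,ist,pst
b_2=(18−13)−0=5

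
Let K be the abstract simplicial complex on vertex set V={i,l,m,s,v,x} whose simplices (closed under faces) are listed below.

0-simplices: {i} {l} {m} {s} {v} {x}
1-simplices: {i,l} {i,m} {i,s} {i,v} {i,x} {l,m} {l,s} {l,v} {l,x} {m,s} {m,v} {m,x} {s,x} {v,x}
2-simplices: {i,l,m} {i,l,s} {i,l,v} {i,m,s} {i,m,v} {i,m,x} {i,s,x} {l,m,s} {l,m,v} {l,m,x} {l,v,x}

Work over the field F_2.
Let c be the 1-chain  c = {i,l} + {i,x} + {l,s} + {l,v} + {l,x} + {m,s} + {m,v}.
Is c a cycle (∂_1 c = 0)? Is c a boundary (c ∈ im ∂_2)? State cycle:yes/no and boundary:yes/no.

n_0=6 n_1=14 n_2=11  [Z2]
∂1: piv[il,im,is,iv,ix] rk=5  ker:lm,ls,lv,lx,ms,mv,mx,sx,vx
∂2: piv[ilm,ils,ilv,ims,imv,imx,isx,lmx,lvx] rk=9  ker:lms,lmv
∂1c = 0
c vs im∂2: reduces to 0 ⇒ boundary

cycle:yes boundary:yes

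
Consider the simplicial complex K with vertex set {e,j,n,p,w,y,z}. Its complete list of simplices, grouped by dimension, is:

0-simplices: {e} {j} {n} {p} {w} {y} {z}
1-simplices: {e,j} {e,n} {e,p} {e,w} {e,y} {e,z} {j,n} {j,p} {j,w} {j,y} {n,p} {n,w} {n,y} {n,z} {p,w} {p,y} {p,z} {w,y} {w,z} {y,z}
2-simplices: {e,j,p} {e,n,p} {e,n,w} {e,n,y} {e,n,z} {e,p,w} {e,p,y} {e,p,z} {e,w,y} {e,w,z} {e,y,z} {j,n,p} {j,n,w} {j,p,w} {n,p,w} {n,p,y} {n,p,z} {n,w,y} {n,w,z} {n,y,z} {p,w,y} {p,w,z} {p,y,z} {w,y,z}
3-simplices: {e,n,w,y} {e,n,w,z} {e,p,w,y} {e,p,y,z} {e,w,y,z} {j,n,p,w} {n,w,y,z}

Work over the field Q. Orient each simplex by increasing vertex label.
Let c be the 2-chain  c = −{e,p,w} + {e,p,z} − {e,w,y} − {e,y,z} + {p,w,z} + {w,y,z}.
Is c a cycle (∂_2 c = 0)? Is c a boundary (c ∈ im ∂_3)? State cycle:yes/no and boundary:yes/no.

cycle:yes boundary:no

n_0=7 n_1=20 n_2=24 n_3=7  [Q]
∂1: piv[ej,en,ep,ew,ey,ez] rk=6  ker:jn,jp,jw,jy,np,nw,ny,nz,pw,py,pz,wy,wz,yz
∂2: piv[ejp,enp,enw,eny,enz,epw,epy,epz,ewy,ewz,eyz,jnp,jnw] rk=13  ker:jpw,npw,npy,npz,nwy,nwz,nyz,pwy,pwz,pyz,wyz
∂3: piv[enwy,enwz,epwy,epyz,ewyz,jnpw,nwyz] rk=7
∂2c = 0
c vs im∂3: residual ≠ 0 ⇒ not boundary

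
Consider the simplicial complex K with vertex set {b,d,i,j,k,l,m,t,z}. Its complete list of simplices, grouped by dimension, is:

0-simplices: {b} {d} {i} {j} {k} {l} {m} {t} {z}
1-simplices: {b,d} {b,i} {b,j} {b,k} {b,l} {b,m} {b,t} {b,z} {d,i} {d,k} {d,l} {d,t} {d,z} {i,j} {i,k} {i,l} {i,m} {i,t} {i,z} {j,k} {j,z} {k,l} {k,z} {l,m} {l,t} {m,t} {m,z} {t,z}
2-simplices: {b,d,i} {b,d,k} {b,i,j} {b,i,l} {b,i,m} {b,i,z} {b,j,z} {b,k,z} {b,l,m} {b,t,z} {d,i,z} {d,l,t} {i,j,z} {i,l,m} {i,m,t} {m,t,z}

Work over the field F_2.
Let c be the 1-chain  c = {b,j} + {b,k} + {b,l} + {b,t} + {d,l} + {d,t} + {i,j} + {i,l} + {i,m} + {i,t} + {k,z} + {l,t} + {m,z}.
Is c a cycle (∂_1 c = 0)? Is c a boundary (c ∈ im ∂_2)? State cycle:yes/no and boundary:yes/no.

n_0=9 n_1=28 n_2=16  [Z2]
∂1: piv[bd,bi,bj,bk,bl,bm,bt,bz] rk=8  ker:di,dk,dl,dt,dz,ij,ik,il,im,it,iz,jk,jz,kl,kz,lm,lt,mt,mz,tz
∂2: piv[bdi,bdk,bij,bil,bim,biz,bjz,bkz,blm,btz,diz,dlt,imt,mtz] rk=14  ker:ijz,ilm
∂1c = 0
c vs im∂2: reduces to 0 ⇒ boundary

cycle:yes boundary:yes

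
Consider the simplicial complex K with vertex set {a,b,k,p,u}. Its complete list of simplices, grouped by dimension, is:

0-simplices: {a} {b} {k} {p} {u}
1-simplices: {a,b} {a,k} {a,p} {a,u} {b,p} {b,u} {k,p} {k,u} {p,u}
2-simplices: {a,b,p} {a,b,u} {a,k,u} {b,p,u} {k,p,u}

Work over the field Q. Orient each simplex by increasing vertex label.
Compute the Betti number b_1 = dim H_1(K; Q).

n_0=5 n_1=9 n_2=5  [Q]
∂1: piv[ab,ak,ap,au] rk=4  ker:bp,bu,kp,ku,pu
∂2: piv[abp,abu,aku,bpu,kpu] rk=5
b_1=(9−4)−5=0

b_1=0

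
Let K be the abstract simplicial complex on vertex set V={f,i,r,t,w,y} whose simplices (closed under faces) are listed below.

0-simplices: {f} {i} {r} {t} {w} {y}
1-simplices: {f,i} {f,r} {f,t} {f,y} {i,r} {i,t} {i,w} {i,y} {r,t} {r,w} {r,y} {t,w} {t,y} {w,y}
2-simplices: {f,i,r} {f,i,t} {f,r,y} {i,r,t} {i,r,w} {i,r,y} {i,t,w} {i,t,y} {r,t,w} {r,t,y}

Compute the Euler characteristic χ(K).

n_0=6 n_1=14 n_2=10
χ=+6−14+10=2

χ(K)=2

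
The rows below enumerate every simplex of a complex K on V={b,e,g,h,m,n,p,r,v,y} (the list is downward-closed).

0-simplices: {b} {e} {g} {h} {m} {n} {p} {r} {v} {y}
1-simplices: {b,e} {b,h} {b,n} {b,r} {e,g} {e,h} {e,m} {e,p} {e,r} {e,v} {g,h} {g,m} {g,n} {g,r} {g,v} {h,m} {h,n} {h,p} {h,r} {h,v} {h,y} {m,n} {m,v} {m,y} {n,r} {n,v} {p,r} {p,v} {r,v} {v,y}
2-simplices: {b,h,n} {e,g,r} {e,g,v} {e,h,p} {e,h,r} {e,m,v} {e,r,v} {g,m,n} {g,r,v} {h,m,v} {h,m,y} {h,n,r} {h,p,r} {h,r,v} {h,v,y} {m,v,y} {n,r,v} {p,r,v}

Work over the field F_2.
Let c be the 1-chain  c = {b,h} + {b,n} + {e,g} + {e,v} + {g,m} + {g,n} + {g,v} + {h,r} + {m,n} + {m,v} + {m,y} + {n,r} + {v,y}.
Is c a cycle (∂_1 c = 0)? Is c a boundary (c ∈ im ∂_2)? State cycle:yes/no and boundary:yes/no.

cycle:yes boundary:yes

n_0=10 n_1=30 n_2=18  [Z2]
∂1: piv[be,bh,bn,br,eg,em,ep,ev,hy] rk=9  ker:eh,er,gh,gm,gn,gr,gv,hm,hn,hp,hr,hv,mn,mv,my,nr,nv,pr,pv,rv,vy
∂2: piv[bhn,egr,egv,ehp,ehr,emv,erv,gmn,hmv,hmy,hnr,hpr,hrv,hvy,nrv,prv] rk=16  ker:grv,mvy
∂1c = 0
c vs im∂2: reduces to 0 ⇒ boundary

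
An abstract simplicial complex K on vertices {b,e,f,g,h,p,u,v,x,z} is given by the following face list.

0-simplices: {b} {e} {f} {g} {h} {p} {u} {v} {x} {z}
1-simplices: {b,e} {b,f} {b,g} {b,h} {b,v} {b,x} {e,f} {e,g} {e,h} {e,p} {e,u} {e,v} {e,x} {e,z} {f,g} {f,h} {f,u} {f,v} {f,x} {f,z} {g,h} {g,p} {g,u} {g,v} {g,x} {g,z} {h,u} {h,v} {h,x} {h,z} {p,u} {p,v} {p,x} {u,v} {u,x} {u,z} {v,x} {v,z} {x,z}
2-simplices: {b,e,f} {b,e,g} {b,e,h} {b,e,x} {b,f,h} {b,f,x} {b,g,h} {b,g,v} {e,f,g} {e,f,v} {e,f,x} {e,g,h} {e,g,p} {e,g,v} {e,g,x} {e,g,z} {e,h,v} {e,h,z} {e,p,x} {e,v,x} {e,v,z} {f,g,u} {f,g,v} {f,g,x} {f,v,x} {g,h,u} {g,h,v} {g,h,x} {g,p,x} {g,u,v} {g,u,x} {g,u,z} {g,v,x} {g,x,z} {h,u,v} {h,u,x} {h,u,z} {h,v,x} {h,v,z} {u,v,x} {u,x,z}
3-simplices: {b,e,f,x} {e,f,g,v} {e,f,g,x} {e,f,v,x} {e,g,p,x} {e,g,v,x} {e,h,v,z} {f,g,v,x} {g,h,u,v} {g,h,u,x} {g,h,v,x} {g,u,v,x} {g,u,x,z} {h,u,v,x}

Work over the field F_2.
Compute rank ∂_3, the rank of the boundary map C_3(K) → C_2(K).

rank∂_3=12

n_0=10 n_1=39 n_2=41 n_3=14  [Z2]
∂1: piv[be,bf,bg,bh,bv,bx,ep,eu,ez] rk=9  ker:ef,eg,eh,ev,ex,fg,fh,fu,fv,fx,fz,gh,gp,gu,gv,gx,gz,hu,hv,hx,hz,pu,pv,px,uv,ux,uz,vx,vz,xz
∂2: piv[bef,beg,beh,bex,bfh,bfx,bgh,bgv,efg,efv,egp,egv,egx,egz,ehv,ehz,epx,evx,evz,fgu,ghu,ghx,guv,gux,guz,gxz] rk=26  ker:efx,egh,fgv,fgx,fvx,ghv,gpx,gvx,huv,hux,huz,hvx,hvz,uvx,uxz
∂3: piv[befx,efgv,efgx,efvx,egpx,egvx,ehvz,ghuv,ghux,ghvx,guvx,guxz] rk=12  ker:fgvx,huvx
rk∂_3=12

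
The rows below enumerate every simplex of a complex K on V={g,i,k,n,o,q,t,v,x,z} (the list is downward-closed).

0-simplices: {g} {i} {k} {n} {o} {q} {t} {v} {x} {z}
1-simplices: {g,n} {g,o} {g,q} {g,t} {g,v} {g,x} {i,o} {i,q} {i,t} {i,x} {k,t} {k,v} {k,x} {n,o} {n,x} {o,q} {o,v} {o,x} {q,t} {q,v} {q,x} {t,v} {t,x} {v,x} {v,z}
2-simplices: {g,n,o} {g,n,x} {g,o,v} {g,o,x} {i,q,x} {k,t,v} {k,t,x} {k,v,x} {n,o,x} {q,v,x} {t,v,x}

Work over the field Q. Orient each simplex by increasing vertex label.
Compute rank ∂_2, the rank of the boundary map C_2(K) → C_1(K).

n_0=10 n_1=25 n_2=11  [Q]
∂1: piv[gn,go,gq,gt,gv,gx,io,kt,vz] rk=9  ker:iq,it,ix,kv,kx,no,nx,oq,ov,ox,qt,qv,qx,tv,tx,vx
∂2: piv[gno,gnx,gov,gox,iqx,ktv,ktx,kvx,qvx] rk=9  ker:nox,tvx
rk∂_2=9

rank∂_2=9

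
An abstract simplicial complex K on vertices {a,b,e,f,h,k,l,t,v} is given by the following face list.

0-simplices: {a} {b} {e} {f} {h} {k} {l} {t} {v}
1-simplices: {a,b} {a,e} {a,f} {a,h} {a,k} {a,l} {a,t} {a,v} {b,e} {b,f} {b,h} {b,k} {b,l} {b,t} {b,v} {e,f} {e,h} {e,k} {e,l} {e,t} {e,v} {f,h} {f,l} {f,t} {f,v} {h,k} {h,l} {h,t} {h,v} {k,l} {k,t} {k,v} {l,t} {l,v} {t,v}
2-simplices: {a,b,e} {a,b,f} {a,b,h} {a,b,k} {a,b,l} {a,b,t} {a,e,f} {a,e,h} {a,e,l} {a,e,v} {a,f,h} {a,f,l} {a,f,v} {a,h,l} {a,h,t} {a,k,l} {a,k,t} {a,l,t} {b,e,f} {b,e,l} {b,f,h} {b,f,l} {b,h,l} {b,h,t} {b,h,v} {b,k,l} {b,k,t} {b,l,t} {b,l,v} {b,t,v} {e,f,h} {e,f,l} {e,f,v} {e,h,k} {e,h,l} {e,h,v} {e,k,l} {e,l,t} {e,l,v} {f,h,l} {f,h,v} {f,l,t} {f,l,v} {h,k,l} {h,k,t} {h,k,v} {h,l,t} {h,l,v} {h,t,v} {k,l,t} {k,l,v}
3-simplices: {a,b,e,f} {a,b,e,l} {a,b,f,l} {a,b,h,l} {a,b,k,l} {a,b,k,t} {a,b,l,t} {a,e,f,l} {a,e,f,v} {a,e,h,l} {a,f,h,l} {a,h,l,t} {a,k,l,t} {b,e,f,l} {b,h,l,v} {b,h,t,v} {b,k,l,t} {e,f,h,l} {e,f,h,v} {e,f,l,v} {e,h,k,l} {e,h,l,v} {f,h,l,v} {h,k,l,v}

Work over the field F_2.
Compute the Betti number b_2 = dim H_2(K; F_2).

b_2=3

n_0=9 n_1=35 n_2=51 n_3=24  [Z2]
∂1: piv[ab,ae,af,ah,ak,al,at,av] rk=8  ker:be,bf,bh,bk,bl,bt,bv,ef,eh,ek,el,et,ev,fh,fl,ft,fv,hk,hl,ht,hv,kl,kt,kv,lt,lv,tv
∂2: piv[abe,abf,abh,abk,abl,abt,aef,aeh,ael,aev,afh,afl,afv,ahl,aht,akl,akt,alt,bhv,blv,btv,ehk,ehv,ekl,elt,flt,hkv] rk=27  ker:bef,bel,bfh,bfl,bhl,bht,bkl,bkt,blt,efh,efl,efv,ehl,elv,fhl,fhv,flv,hkl,hkt,hlt,hlv,htv,klt,klv
∂3: piv[abef,abel,abfl,abhl,abkl,abkt,ablt,aefl,aefv,aehl,afhl,ahlt,aklt,bhlv,bhtv,efhl,efhv,eflv,ehkl,ehlv,hklv] rk=21  ker:befl,bklt,fhlv
b_2=(51−27)−21=3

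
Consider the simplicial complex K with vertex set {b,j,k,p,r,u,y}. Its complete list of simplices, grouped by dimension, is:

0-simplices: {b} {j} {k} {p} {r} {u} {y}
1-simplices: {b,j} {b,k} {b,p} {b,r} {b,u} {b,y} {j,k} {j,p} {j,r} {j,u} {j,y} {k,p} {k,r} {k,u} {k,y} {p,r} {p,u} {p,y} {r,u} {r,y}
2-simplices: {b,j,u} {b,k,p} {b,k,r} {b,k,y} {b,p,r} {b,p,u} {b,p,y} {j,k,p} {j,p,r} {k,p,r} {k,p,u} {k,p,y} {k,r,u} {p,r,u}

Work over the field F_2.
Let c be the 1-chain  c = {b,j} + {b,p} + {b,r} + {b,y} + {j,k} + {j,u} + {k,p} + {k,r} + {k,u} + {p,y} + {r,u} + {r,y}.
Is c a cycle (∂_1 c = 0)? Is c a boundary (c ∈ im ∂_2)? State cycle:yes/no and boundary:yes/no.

n_0=7 n_1=20 n_2=14  [Z2]
∂1: piv[bj,bk,bp,br,bu,by] rk=6  ker:jk,jp,jr,ju,jy,kp,kr,ku,ky,pr,pu,py,ru,ry
∂2: piv[bju,bkp,bkr,bky,bpr,bpu,bpy,jkp,jpr,kpu,kru] rk=11  ker:kpr,kpy,pru
∂1c = {j} + {p} + {u} + {y}

cycle:no boundary:no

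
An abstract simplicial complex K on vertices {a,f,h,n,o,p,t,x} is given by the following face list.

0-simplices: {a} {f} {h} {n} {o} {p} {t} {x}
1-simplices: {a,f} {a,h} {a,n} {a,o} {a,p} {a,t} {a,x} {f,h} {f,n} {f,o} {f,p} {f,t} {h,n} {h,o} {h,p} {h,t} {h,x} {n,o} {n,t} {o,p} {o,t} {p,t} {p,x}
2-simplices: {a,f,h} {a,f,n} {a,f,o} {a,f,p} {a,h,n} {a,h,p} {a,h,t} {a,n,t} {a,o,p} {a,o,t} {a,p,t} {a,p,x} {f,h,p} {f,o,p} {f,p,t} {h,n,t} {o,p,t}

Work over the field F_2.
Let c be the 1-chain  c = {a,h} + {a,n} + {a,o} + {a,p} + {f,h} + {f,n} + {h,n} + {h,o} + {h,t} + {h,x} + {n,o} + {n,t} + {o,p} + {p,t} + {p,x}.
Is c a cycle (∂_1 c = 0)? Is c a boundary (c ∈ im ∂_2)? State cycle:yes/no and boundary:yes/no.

cycle:no boundary:no

n_0=8 n_1=23 n_2=17  [Z2]
∂1: piv[af,ah,an,ao,ap,at,ax] rk=7  ker:fh,fn,fo,fp,ft,hn,ho,hp,ht,hx,no,nt,op,ot,pt,px
∂2: piv[afh,afn,afo,afp,ahn,ahp,aht,ant,aop,aot,apt,apx,fpt] rk=13  ker:fhp,fop,hnt,opt
∂1c = {n} + {t}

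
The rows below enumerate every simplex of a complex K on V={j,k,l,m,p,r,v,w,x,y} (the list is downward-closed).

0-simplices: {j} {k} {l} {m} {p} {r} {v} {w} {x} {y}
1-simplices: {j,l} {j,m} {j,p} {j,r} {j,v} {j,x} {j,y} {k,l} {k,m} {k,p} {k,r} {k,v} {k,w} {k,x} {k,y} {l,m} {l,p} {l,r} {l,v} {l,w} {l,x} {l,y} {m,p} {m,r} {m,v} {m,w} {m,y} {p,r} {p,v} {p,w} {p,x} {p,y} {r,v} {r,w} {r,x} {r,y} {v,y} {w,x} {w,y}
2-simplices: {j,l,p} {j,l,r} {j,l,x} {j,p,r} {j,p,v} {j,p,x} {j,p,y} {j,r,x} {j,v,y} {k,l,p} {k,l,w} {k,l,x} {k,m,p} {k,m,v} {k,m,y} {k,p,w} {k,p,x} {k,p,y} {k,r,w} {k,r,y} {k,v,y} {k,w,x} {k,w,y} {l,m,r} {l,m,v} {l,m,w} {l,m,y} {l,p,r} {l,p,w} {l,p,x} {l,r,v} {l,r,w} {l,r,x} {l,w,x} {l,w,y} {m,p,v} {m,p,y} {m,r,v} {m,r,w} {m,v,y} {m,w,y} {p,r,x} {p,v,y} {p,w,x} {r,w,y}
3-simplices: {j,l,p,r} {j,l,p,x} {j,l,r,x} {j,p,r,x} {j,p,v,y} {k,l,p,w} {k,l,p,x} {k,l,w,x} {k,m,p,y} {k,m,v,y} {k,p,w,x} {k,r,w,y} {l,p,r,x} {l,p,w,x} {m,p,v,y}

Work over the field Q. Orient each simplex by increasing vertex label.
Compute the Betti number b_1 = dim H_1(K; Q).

n_0=10 n_1=39 n_2=45 n_3=15  [Q]
∂1: piv[jl,jm,jp,jr,jv,jx,jy,kl,kw] rk=9  ker:km,kp,kr,kv,kx,ky,lm,lp,lr,lv,lw,lx,ly,mp,mr,mv,mw,my,pr,pv,pw,px,py,rv,rw,rx,ry,vy,wx,wy
∂2: piv[jlp,jlr,jlx,jpr,jpv,jpx,jpy,jrx,jvy,klp,klw,klx,kmp,kmv,kmy,kpw,kpy,krw,kry,kvy,kwx,kwy,lmr,lmv,lmw,lmy,lrv,lrw,lwy] rk=29  ker:kpx,lpr,lpw,lpx,lrx,lwx,mpv,mpy,mrv,mrw,mvy,mwy,prx,pvy,pwx,rwy
∂3: piv[jlpr,jlpx,jlrx,jprx,jpvy,klpw,klpx,klwx,kmpy,kmvy,kpwx,krwy,mpvy] rk=13  ker:lprx,lpwx
b_1=(39−9)−29=1

b_1=1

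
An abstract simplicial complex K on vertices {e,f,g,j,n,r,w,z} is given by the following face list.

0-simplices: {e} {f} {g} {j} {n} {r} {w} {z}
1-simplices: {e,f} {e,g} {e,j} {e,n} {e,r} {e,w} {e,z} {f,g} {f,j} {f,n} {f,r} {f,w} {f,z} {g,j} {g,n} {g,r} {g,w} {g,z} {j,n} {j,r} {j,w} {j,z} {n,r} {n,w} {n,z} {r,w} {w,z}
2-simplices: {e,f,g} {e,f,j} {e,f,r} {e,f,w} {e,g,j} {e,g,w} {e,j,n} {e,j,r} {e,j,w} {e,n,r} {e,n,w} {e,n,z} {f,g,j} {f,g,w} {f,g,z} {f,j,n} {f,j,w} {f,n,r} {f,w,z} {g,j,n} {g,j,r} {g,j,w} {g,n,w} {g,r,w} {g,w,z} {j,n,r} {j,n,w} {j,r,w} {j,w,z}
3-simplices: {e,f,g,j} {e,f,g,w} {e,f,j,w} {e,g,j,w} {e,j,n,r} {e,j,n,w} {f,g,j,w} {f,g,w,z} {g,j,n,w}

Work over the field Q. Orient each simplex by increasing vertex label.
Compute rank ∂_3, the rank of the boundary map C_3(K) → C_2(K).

n_0=8 n_1=27 n_2=29 n_3=9  [Q]
∂1: piv[ef,eg,ej,en,er,ew,ez] rk=7  ker:fg,fj,fn,fr,fw,fz,gj,gn,gr,gw,gz,jn,jr,jw,jz,nr,nw,nz,rw,wz
∂2: piv[efg,efj,efr,efw,egj,egw,ejn,ejr,ejw,enr,enw,enz,fgz,fjn,fwz,gjn,gjr,grw,jwz] rk=19  ker:fgj,fgw,fjw,fnr,gjw,gnw,gwz,jnr,jnw,jrw
∂3: piv[efgj,efgw,efjw,egjw,ejnr,ejnw,fgwz,gjnw] rk=8  ker:fgjw
rk∂_3=8

rank∂_3=8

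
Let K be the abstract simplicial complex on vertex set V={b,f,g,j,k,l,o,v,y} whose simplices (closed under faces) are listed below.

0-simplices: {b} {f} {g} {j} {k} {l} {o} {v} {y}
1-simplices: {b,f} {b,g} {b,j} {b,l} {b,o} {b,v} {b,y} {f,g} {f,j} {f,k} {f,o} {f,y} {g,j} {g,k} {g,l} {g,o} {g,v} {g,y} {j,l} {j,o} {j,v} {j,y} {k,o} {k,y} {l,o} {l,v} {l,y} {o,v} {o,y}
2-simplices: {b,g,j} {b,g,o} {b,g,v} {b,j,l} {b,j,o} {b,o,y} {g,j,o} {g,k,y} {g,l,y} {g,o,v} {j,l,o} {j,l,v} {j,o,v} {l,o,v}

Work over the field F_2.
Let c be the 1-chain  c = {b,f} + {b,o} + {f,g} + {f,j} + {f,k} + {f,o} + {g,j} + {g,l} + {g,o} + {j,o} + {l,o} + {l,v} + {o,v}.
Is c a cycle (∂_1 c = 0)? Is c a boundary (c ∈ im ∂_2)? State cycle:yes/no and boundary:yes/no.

cycle:no boundary:no

n_0=9 n_1=29 n_2=14  [Z2]
∂1: piv[bf,bg,bj,bl,bo,bv,by,fk] rk=8  ker:fg,fj,fo,fy,gj,gk,gl,go,gv,gy,jl,jo,jv,jy,ko,ky,lo,lv,ly,ov,oy
∂2: piv[bgj,bgo,bgv,bjl,bjo,boy,gky,gly,gov,jlo,jlv,jov] rk=12  ker:gjo,lov
∂1c = {f} + {j} + {k} + {l}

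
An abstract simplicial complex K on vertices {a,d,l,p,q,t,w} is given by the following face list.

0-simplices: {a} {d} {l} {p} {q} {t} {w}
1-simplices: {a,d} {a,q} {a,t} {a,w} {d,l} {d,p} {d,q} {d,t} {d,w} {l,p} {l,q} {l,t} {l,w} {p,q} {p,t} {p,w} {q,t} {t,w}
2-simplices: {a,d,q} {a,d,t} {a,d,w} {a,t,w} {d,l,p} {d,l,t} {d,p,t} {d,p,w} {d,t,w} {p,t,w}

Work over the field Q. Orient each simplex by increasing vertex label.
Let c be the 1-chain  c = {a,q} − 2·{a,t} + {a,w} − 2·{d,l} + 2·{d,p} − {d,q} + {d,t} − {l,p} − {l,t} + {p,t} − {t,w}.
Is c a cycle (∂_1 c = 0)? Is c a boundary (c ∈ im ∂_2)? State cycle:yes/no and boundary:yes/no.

n_0=7 n_1=18 n_2=10  [Q]
∂1: piv[ad,aq,at,aw,dl,dp] rk=6  ker:dq,dt,dw,lp,lq,lt,lw,pq,pt,pw,qt,tw
∂2: piv[adq,adt,adw,atw,dlp,dlt,dpt,dpw] rk=8  ker:dtw,ptw
∂1c = 0
c vs im∂2: reduces to 0 ⇒ boundary

cycle:yes boundary:yes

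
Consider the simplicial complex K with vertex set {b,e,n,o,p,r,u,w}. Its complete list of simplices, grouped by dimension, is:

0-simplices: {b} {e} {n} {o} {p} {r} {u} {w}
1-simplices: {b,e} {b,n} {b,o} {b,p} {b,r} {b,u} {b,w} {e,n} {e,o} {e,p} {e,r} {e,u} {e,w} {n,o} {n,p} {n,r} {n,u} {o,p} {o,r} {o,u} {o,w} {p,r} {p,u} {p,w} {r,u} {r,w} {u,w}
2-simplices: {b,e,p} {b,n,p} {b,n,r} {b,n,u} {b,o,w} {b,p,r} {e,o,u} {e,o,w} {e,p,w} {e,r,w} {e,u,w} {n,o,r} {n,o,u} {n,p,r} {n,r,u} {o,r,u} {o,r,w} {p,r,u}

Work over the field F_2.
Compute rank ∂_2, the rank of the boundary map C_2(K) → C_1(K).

n_0=8 n_1=27 n_2=18  [Z2]
∂1: piv[be,bn,bo,bp,br,bu,bw] rk=7  ker:en,eo,ep,er,eu,ew,no,np,nr,nu,op,or,ou,ow,pr,pu,pw,ru,rw,uw
∂2: piv[bep,bnp,bnr,bnu,bow,bpr,eou,eow,epw,erw,euw,nor,nou,nru,orw,pru] rk=16  ker:npr,oru
rk∂_2=16

rank∂_2=16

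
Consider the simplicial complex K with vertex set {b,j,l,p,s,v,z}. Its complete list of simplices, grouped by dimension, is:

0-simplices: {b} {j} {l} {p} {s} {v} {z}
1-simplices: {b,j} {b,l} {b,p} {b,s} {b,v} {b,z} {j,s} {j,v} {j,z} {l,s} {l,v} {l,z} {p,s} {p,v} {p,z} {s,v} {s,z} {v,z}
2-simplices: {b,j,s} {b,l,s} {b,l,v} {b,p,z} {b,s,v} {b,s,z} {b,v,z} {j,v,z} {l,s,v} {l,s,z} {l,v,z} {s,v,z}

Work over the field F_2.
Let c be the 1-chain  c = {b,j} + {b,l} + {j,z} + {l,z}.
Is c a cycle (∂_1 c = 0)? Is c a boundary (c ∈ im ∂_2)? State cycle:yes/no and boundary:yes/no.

n_0=7 n_1=18 n_2=12  [Z2]
∂1: piv[bj,bl,bp,bs,bv,bz] rk=6  ker:js,jv,jz,ls,lv,lz,ps,pv,pz,sv,sz,vz
∂2: piv[bjs,bls,blv,bpz,bsv,bsz,bvz,jvz,lsz] rk=9  ker:lsv,lvz,svz
∂1c = 0
c vs im∂2: residual ≠ 0 ⇒ not boundary

cycle:yes boundary:no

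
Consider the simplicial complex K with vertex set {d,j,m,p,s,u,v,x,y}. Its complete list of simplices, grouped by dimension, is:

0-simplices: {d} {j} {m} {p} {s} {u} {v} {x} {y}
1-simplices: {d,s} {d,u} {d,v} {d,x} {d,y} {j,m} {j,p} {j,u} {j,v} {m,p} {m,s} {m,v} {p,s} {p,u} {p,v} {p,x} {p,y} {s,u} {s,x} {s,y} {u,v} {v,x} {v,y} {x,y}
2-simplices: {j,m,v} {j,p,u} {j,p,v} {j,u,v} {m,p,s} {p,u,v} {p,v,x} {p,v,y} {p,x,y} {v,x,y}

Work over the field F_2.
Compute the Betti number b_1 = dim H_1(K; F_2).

b_1=8

n_0=9 n_1=24 n_2=10  [Z2]
∂1: piv[ds,du,dv,dx,dy,jm,jp,ju] rk=8  ker:jv,mp,ms,mv,ps,pu,pv,px,py,su,sx,sy,uv,vx,vy,xy
∂2: piv[jmv,jpu,jpv,juv,mps,pvx,pvy,pxy] rk=8  ker:puv,vxy
b_1=(24−8)−8=8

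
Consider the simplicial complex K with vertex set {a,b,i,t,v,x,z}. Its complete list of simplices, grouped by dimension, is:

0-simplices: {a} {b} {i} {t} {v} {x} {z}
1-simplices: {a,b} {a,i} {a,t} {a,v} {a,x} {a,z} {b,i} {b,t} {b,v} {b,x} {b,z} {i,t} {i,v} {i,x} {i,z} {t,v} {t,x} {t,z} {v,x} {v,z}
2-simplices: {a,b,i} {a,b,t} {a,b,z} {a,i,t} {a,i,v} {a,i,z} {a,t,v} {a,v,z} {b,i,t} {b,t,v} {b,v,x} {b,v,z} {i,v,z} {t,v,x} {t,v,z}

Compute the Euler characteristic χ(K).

χ(K)=2

n_0=7 n_1=20 n_2=15
χ=+7−20+15=2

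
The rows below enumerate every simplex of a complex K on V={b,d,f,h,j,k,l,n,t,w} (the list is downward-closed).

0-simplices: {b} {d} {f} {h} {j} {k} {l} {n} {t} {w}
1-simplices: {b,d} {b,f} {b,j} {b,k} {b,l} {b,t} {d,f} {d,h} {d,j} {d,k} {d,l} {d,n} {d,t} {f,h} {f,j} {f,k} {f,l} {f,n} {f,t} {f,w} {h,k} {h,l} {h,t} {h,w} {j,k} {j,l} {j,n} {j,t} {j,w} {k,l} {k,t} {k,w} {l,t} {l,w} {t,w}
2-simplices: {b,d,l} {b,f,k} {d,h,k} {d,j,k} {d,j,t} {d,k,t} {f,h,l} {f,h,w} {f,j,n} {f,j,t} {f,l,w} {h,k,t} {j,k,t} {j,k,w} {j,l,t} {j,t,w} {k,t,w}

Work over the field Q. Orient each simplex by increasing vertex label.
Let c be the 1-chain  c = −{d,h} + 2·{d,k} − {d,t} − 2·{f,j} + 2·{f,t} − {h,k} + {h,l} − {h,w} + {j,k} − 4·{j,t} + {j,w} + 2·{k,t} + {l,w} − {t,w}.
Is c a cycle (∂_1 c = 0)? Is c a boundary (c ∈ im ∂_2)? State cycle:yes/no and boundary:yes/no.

cycle:yes boundary:yes

n_0=10 n_1=35 n_2=17  [Q]
∂1: piv[bd,bf,bj,bk,bl,bt,dh,dn,fw] rk=9  ker:df,dj,dk,dl,dt,fh,fj,fk,fl,fn,ft,hk,hl,ht,hw,jk,jl,jn,jt,jw,kl,kt,kw,lt,lw,tw
∂2: piv[bdl,bfk,dhk,djk,djt,dkt,fhl,fhw,fjn,fjt,flw,hkt,jkw,jlt,jtw] rk=15  ker:jkt,ktw
∂1c = 0
c vs im∂2: reduces to 0 ⇒ boundary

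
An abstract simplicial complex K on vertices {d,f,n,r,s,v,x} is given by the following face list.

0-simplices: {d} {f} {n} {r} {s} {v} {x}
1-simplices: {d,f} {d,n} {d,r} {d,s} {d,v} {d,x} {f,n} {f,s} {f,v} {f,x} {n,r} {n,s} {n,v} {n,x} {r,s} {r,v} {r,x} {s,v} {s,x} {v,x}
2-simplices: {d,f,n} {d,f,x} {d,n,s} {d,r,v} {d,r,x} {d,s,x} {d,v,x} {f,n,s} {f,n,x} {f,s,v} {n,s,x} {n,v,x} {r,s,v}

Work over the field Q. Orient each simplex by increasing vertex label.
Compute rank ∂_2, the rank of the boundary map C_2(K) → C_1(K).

rank∂_2=12

n_0=7 n_1=20 n_2=13  [Q]
∂1: piv[df,dn,dr,ds,dv,dx] rk=6  ker:fn,fs,fv,fx,nr,ns,nv,nx,rs,rv,rx,sv,sx,vx
∂2: piv[dfn,dfx,dns,drv,drx,dsx,dvx,fns,fnx,fsv,nvx,rsv] rk=12  ker:nsx
rk∂_2=12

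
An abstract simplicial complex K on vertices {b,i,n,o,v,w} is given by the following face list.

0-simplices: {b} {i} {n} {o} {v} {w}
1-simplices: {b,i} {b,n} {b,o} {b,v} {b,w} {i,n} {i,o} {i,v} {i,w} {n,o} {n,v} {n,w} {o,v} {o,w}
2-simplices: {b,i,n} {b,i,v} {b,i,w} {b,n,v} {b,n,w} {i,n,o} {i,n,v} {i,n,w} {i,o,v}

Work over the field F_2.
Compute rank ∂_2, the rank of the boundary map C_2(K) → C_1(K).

n_0=6 n_1=14 n_2=9  [Z2]
∂1: piv[bi,bn,bo,bv,bw] rk=5  ker:in,io,iv,iw,no,nv,nw,ov,ow
∂2: piv[bin,biv,biw,bnv,bnw,ino,iov] rk=7  ker:inv,inw
rk∂_2=7

rank∂_2=7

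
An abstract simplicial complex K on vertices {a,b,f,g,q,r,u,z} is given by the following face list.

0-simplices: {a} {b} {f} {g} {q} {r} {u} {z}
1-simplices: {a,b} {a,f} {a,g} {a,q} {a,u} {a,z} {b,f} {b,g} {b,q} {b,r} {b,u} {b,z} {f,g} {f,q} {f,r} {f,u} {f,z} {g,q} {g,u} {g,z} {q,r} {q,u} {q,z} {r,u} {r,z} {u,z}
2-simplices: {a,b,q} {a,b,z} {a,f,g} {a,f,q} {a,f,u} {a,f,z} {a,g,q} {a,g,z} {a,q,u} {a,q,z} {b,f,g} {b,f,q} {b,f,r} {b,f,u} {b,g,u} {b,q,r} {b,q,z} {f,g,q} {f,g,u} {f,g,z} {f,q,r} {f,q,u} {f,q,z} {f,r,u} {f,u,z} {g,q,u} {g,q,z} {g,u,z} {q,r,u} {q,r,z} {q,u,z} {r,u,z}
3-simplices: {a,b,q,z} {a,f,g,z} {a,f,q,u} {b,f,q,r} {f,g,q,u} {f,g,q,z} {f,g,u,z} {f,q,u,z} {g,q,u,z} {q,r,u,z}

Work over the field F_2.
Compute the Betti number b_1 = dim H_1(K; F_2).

n_0=8 n_1=26 n_2=32 n_3=10  [Z2]
∂1: piv[ab,af,ag,aq,au,az,br] rk=7  ker:bf,bg,bq,bu,bz,fg,fq,fr,fu,fz,gq,gu,gz,qr,qu,qz,ru,rz,uz
∂2: piv[abq,abz,afg,afq,afu,afz,agq,agz,aqu,aqz,bfg,bfq,bfr,bfu,bgu,bqr,fru,fuz,qrz] rk=19  ker:bqz,fgq,fgu,fgz,fqr,fqu,fqz,gqu,gqz,guz,qru,quz,ruz
∂3: piv[abqz,afgz,afqu,bfqr,fgqu,fgqz,fguz,fquz,qruz] rk=9  ker:gquz
b_1=(26−7)−19=0

b_1=0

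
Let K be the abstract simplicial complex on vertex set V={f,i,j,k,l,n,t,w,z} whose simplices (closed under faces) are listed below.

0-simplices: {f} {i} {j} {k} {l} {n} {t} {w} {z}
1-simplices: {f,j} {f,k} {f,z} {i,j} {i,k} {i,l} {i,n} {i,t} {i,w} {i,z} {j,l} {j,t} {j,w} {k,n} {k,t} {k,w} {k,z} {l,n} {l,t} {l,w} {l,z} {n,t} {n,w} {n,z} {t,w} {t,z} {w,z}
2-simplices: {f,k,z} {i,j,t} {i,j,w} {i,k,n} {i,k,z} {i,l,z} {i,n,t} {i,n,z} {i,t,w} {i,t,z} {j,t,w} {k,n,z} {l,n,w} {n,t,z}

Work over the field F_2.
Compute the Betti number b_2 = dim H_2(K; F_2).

n_0=9 n_1=27 n_2=14  [Z2]
∂1: piv[fj,fk,fz,ij,il,in,it,iw] rk=8  ker:ik,iz,jl,jt,jw,kn,kt,kw,kz,ln,lt,lw,lz,nt,nw,nz,tw,tz,wz
∂2: piv[fkz,ijt,ijw,ikn,ikz,ilz,int,inz,itw,itz,lnw] rk=11  ker:jtw,knz,ntz
b_2=(14−11)−0=3

b_2=3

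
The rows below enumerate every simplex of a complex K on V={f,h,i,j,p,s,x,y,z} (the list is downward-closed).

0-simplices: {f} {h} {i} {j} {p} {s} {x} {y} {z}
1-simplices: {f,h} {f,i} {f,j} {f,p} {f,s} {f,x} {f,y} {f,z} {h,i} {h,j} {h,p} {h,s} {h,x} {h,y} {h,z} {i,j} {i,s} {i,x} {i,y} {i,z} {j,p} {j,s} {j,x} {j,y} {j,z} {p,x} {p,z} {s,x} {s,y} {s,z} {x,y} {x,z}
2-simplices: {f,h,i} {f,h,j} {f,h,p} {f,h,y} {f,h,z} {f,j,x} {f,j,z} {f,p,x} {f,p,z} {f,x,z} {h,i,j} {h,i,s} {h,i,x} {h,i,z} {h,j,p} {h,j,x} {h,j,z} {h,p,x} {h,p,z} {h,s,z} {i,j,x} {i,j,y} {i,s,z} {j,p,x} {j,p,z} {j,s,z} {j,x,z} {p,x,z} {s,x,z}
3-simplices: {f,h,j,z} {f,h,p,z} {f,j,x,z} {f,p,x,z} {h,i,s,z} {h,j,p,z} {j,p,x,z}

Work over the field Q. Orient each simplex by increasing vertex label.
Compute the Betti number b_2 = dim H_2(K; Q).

b_2=2

n_0=9 n_1=32 n_2=29 n_3=7  [Q]
∂1: piv[fh,fi,fj,fp,fs,fx,fy,fz] rk=8  ker:hi,hj,hp,hs,hx,hy,hz,ij,is,ix,iy,iz,jp,js,jx,jy,jz,px,pz,sx,sy,sz,xy,xz
∂2: piv[fhi,fhj,fhp,fhy,fhz,fjx,fjz,fpx,fpz,fxz,hij,his,hix,hiz,hjp,hjx,hsz,ijy,jsz,sxz] rk=20  ker:hjz,hpx,hpz,ijx,isz,jpx,jpz,jxz,pxz
∂3: piv[fhjz,fhpz,fjxz,fpxz,hisz,hjpz,jpxz] rk=7
b_2=(29−20)−7=2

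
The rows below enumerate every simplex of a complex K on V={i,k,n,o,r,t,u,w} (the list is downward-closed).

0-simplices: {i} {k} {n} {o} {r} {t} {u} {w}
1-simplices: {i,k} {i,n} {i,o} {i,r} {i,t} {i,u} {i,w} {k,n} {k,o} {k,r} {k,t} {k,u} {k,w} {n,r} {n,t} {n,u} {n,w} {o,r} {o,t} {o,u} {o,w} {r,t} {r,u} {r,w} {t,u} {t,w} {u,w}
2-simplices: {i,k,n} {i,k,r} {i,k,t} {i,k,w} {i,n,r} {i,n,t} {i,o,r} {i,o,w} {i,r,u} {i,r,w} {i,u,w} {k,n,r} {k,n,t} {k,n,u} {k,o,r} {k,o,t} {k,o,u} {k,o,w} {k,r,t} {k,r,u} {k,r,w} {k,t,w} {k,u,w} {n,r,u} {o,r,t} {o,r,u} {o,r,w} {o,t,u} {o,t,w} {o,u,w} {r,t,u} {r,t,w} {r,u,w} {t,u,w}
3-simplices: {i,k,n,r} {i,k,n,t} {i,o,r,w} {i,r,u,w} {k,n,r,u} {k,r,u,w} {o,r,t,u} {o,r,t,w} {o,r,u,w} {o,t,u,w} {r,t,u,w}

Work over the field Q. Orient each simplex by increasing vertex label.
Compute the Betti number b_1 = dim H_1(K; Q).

b_1=1

n_0=8 n_1=27 n_2=34 n_3=11  [Q]
∂1: piv[ik,in,io,ir,it,iu,iw] rk=7  ker:kn,ko,kr,kt,ku,kw,nr,nt,nu,nw,or,ot,ou,ow,rt,ru,rw,tu,tw,uw
∂2: piv[ikn,ikr,ikt,ikw,inr,int,ior,iow,iru,irw,iuw,knu,kor,kot,kou,krt,kru,ktw,otu] rk=19  ker:knr,knt,kow,krw,kuw,nru,ort,oru,orw,otw,ouw,rtu,rtw,ruw,tuw
∂3: piv[iknr,iknt,iorw,iruw,knru,kruw,ortu,ortw,oruw,otuw] rk=10  ker:rtuw
b_1=(27−7)−19=1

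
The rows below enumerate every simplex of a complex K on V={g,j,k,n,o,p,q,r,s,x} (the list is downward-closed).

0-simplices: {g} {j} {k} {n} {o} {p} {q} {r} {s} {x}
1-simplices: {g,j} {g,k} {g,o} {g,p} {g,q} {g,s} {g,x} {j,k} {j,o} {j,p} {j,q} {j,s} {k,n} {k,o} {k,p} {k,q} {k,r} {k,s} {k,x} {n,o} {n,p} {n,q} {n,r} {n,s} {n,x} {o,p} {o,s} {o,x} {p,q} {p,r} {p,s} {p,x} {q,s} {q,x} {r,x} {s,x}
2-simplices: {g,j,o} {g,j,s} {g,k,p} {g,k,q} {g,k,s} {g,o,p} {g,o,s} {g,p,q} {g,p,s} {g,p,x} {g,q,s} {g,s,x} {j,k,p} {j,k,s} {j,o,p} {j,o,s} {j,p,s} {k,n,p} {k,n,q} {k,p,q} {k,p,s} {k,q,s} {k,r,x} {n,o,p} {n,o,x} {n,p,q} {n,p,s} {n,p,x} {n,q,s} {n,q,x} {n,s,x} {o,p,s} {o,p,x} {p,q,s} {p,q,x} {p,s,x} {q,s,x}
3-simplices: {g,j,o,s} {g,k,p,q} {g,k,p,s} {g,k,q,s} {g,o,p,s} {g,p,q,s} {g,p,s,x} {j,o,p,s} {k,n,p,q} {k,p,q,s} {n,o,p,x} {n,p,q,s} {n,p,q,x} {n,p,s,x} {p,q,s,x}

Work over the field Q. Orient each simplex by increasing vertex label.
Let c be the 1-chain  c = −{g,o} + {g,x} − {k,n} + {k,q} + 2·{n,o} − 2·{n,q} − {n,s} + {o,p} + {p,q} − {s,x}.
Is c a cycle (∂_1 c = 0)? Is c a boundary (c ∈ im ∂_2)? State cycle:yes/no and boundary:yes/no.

n_0=10 n_1=36 n_2=37 n_3=15  [Q]
∂1: piv[gj,gk,go,gp,gq,gs,gx,kn,kr] rk=9  ker:jk,jo,jp,jq,js,ko,kp,kq,ks,kx,no,np,nq,nr,ns,nx,op,os,ox,pq,pr,ps,px,qs,qx,rx,sx
∂2: piv[gjo,gjs,gkp,gkq,gks,gop,gos,gpq,gps,gpx,gqs,gsx,jkp,jks,knp,knq,krx,nop,nox,nps,npx,nqx] rk=22  ker:jop,jos,jps,kpq,kps,kqs,npq,nqs,nsx,ops,opx,pqs,pqx,psx,qsx
∂3: piv[gjos,gkpq,gkps,gkqs,gops,gpqs,gpsx,jops,knpq,nopx,npqs,npqx,npsx,pqsx] rk=14  ker:kpqs
∂1c = 0
c vs im∂2: reduces to 0 ⇒ boundary

cycle:yes boundary:yes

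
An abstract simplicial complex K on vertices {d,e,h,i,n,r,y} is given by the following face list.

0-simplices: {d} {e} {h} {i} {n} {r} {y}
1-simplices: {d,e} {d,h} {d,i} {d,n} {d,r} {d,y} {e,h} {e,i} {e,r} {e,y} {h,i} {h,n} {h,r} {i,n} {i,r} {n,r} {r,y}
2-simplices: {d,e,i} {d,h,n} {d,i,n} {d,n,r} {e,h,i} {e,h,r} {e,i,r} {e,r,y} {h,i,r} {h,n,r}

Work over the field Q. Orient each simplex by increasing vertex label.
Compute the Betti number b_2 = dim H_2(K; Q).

b_2=1

n_0=7 n_1=17 n_2=10  [Q]
∂1: piv[de,dh,di,dn,dr,dy] rk=6  ker:eh,ei,er,ey,hi,hn,hr,in,ir,nr,ry
∂2: piv[dei,dhn,din,dnr,ehi,ehr,eir,ery,hnr] rk=9  ker:hir
b_2=(10−9)−0=1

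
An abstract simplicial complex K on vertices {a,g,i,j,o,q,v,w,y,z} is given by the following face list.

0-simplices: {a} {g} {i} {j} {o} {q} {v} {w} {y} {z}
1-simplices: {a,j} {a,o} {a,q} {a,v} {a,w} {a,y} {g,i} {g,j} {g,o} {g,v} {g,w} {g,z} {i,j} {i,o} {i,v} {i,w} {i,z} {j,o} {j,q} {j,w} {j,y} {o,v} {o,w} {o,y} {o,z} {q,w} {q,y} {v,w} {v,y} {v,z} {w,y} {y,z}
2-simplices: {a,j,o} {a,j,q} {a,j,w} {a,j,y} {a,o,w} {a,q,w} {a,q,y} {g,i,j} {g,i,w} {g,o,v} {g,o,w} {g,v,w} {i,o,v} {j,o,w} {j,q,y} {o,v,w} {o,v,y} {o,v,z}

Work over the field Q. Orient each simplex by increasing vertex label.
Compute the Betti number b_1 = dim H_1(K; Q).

b_1=8

n_0=10 n_1=32 n_2=18  [Q]
∂1: piv[aj,ao,aq,av,aw,ay,gi,gj,gz] rk=9  ker:go,gv,gw,ij,io,iv,iw,iz,jo,jq,jw,jy,ov,ow,oy,oz,qw,qy,vw,vy,vz,wy,yz
∂2: piv[ajo,ajq,ajw,ajy,aow,aqw,aqy,gij,giw,gov,gow,gvw,iov,ovy,ovz] rk=15  ker:jow,jqy,ovw
b_1=(32−9)−15=8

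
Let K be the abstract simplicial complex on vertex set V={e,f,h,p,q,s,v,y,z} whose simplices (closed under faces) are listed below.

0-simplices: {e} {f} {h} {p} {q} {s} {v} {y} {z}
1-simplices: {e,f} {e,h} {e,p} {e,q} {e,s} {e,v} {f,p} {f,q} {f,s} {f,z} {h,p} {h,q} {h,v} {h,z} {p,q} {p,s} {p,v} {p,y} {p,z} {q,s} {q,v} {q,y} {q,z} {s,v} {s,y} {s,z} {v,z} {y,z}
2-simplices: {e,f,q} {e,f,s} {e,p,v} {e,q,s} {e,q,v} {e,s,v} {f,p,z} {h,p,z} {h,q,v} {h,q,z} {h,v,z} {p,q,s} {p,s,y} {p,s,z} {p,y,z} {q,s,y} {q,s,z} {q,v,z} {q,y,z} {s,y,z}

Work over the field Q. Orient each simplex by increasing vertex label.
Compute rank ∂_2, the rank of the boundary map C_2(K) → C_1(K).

rank∂_2=17

n_0=9 n_1=28 n_2=20  [Q]
∂1: piv[ef,eh,ep,eq,es,ev,fz,py] rk=8  ker:fp,fq,fs,hp,hq,hv,hz,pq,ps,pv,pz,qs,qv,qy,qz,sv,sy,sz,vz,yz
∂2: piv[efq,efs,epv,eqs,eqv,esv,fpz,hpz,hqv,hqz,hvz,pqs,psy,psz,pyz,qsy,qsz] rk=17  ker:qvz,qyz,syz
rk∂_2=17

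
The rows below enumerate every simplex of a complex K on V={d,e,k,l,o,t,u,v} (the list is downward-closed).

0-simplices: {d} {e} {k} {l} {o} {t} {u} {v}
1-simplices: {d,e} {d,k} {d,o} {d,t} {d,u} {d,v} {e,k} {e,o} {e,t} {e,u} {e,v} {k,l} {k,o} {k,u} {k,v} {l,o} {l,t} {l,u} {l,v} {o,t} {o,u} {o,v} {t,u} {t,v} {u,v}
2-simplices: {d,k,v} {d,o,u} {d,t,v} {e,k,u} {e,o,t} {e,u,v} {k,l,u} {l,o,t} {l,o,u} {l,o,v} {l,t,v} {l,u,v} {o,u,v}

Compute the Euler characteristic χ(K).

χ(K)=-4

n_0=8 n_1=25 n_2=13
χ=+8−25+13=-4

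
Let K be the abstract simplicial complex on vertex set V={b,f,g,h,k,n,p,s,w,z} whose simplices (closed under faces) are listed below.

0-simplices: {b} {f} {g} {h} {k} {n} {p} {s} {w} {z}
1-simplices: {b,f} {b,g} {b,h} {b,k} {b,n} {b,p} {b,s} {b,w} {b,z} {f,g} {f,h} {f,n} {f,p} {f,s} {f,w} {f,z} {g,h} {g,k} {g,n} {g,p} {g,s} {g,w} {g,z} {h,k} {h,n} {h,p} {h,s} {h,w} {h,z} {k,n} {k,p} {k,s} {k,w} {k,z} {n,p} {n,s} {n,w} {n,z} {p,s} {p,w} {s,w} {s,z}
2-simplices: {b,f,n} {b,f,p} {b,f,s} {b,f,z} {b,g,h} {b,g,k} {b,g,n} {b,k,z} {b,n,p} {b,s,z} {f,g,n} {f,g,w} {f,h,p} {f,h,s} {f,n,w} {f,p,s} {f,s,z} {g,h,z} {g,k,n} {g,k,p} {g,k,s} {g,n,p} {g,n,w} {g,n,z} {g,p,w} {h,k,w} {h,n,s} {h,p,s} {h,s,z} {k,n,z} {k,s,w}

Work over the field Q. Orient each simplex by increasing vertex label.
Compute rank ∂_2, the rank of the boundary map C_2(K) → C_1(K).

n_0=10 n_1=42 n_2=31  [Q]
∂1: piv[bf,bg,bh,bk,bn,bp,bs,bw,bz] rk=9  ker:fg,fh,fn,fp,fs,fw,fz,gh,gk,gn,gp,gs,gw,gz,hk,hn,hp,hs,hw,hz,kn,kp,ks,kw,kz,np,ns,nw,nz,ps,pw,sw,sz
∂2: piv[bfn,bfp,bfs,bfz,bgh,bgk,bgn,bkz,bnp,bsz,fgn,fgw,fhp,fhs,fnw,fps,ghz,gkn,gkp,gks,gnp,gnz,gpw,hkw,hns,hsz,knz,ksw] rk=28  ker:fsz,gnw,hps
rk∂_2=28

rank∂_2=28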